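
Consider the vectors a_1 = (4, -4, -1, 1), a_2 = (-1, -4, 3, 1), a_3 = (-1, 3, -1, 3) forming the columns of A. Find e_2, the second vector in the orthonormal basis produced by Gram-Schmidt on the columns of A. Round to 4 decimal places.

e_2 = (-0.4437, -0.5756, 0.6716, 0.1439)

e_1 = a_1/‖a_1‖ = (4, -4, -1, 1)/5.8310 = (0.6860, -0.6860, -0.1715, 0.1715).
r_{12} = e_1·a_2 = 1.7150.
u_2 = a_2 − 1.7150·e_1 = (-2.1765, -2.8235, 3.2941, 0.7059).
‖u_2‖ = 4.9050, so e_2 = (-0.4437, -0.5756, 0.6716, 0.1439).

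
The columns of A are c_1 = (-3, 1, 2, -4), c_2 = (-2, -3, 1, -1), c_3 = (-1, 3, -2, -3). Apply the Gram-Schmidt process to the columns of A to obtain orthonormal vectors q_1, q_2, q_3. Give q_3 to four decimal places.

q_1 = c_1/‖c_1‖ = (-3, 1, 2, -4)/5.4772 = (-0.5477, 0.1826, 0.3651, -0.7303).
r_{12} = q_1·c_2 = 1.6432.
u_2 = c_2 − 1.6432·q_1 = (-1.1000, -3.3000, 0.4000, 0.2000).
‖u_2‖ = 3.5071, so q_2 = (-0.3136, -0.9409, 0.1141, 0.0570).
r_{13} = q_1·c_3 = 2.5560; r_{23} = q_2·c_3 = -2.9084.
u_3 = c_3 − 2.5560·q_1 + 2.9084·q_2 = (-0.5122, -0.2033, -2.6016, -0.9675).
‖u_3‖ = 2.8299, so q_3 = (-0.1810, -0.0718, -0.9193, -0.3419).

q_3 = (-0.1810, -0.0718, -0.9193, -0.3419)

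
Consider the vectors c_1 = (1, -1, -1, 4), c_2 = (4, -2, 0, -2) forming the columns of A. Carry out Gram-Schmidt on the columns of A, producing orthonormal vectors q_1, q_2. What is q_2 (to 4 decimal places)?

q_2 = (0.8417, -0.4316, -0.0216, -0.3237)

c_1 = (1, -1, -1, 4); ‖c_1‖ = 4.3589, so q_1 = (0.2294, -0.2294, -0.2294, 0.9177).
q_1·c_2 = 0.2294·4 + (-0.2294)·(-2) + (-0.2294)·0 + 0.9177·(-2) = -0.4588.
u_2 = c_2 + 0.4588·q_1 = (4.1053, -2.1053, -0.1053, -1.5789).
‖u_2‖ = 4.8774, so q_2 = (0.8417, -0.4316, -0.0216, -0.3237).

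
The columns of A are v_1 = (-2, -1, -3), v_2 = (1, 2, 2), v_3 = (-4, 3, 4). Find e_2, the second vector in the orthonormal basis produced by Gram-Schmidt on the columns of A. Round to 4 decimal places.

e_2 = (-0.3145, 0.9435, -0.1048)

e_1 = v_1/‖v_1‖ = (-2, -1, -3)/3.7417 = (-0.5345, -0.2673, -0.8018).
r_{12} = e_1·v_2 = -2.6726.
u_2 = v_2 + 2.6726·e_1 = (-0.4286, 1.2857, -0.1429).
‖u_2‖ = 1.3628, so e_2 = (-0.3145, 0.9435, -0.1048).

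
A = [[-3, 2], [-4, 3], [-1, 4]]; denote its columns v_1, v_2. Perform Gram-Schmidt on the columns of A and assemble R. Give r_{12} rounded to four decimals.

e_1 = v_1/‖v_1‖ = (-3, -4, -1)/5.0990 = (-0.5883, -0.7845, -0.1961).
r_{12} = e_1·v_2 = -4.3146.

r_{12} = -4.3146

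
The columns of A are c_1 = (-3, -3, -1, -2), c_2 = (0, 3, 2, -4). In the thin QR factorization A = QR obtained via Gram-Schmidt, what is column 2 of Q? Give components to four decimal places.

e_1 = c_1/‖c_1‖ = (-3, -3, -1, -2)/4.7958 = (-0.6255, -0.6255, -0.2085, -0.4170).
r_{12} = e_1·c_2 = -0.6255.
u_2 = c_2 + 0.6255·e_1 = (-0.3913, 2.6087, 1.8696, -4.2609).
‖u_2‖ = 5.3487, so e_2 = (-0.0732, 0.4877, 0.3495, -0.7966).

e_2 = (-0.0732, 0.4877, 0.3495, -0.7966)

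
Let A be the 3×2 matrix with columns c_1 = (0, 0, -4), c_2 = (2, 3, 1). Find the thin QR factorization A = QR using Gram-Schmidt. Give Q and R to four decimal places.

Q = [[0.0000, 0.5547], [0.0000, 0.8321], [-1.0000, 0.0000]], R = [[4.0000, -1.0000], [0.0000, 3.6056]]

c_1 = (0, 0, -4); ‖c_1‖ = 4.0000, so e_1 = (0.0000, 0.0000, -1.0000).
e_1·c_2 = 0.0000·2 + 0.0000·3 + (-1.0000)·1 = -1.0000.
u_2 = c_2 + 1.0000·e_1 = (2.0000, 3.0000, 0.0000).
‖u_2‖ = 3.6056, so e_2 = (0.5547, 0.8321, 0.0000).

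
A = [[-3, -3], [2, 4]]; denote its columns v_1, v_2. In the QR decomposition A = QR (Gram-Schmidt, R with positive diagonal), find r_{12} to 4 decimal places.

r_{12} = 4.7150

v_1 = (-3, 2); ‖v_1‖ = 3.6056, so q_1 = (-0.8321, 0.5547).
r_{12} = q_1·v_2 = 4.7150.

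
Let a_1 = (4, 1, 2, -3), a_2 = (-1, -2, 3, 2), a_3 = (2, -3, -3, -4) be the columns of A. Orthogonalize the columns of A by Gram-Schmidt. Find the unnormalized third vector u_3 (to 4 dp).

a_1 = (4, 1, 2, -3); ‖a_1‖ = 5.4772, so q_1 = (0.7303, 0.1826, 0.3651, -0.5477).
q_1·a_2 = 0.7303·(-1) + 0.1826·(-2) + 0.3651·3 + (-0.5477)·2 = -1.0954.
u_2 = a_2 + 1.0954·q_1 = (-0.2000, -1.8000, 3.4000, 1.4000).
‖u_2‖ = 4.0988, so q_2 = (-0.0488, -0.4392, 0.8295, 0.3416).
q_1·a_3 = 0.7303·2 + 0.1826·(-3) + 0.3651·(-3) + (-0.5477)·(-4) = 2.0083; q_2·a_3 = (-0.0488)·2 + (-0.4392)·(-3) + 0.8295·(-3) + 0.3416·(-4) = -2.6349.
u_3 = a_3 − 2.0083·q_1 + 2.6349·q_2 = (0.4048, -4.5238, -1.5476, -2.0000).

u_3 = (0.4048, -4.5238, -1.5476, -2.0000)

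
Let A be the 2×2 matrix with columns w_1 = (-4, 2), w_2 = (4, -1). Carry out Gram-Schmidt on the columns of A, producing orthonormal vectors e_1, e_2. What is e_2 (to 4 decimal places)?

w_1 = (-4, 2); ‖w_1‖ = 4.4721, so e_1 = (-0.8944, 0.4472).
e_1·w_2 = (-0.8944)·4 + 0.4472·(-1) = -4.0249.
u_2 = w_2 + 4.0249·e_1 = (0.4000, 0.8000).
‖u_2‖ = 0.8944, so e_2 = (0.4472, 0.8944).

e_2 = (0.4472, 0.8944)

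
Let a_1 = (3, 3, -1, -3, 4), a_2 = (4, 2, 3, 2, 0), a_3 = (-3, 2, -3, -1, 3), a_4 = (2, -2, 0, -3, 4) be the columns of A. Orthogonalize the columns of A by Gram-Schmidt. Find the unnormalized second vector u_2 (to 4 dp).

e_1 = a_1/‖a_1‖ = (3, 3, -1, -3, 4)/6.6332 = (0.4523, 0.4523, -0.1508, -0.4523, 0.6030).
r_{12} = e_1·a_2 = 1.3568.
u_2 = a_2 − 1.3568·e_1 = (3.3864, 1.3864, 3.2045, 2.6136, -0.8182).

u_2 = (3.3864, 1.3864, 3.2045, 2.6136, -0.8182)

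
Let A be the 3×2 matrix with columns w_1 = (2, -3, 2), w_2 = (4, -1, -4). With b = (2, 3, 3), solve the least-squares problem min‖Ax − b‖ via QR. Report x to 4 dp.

w_1 = (2, -3, 2); ‖w_1‖ = 4.1231, so e_1 = (0.4851, -0.7276, 0.4851).
e_1·w_2 = 0.4851·4 + (-0.7276)·(-1) + 0.4851·(-4) = 0.7276.
u_2 = w_2 − 0.7276·e_1 = (3.6471, -0.4706, -4.3529).
‖u_2‖ = 5.6983, so e_2 = (0.6400, -0.0826, -0.7639).
Qᵀb = (0.2425, -1.2594).
Back-substitute: x_2 = -1.2594/5.6983 = -0.2210.
x_1 = (0.2425 − 0.7276·(-0.2210))/4.1231 = 0.0978.

x = (0.0978, -0.2210)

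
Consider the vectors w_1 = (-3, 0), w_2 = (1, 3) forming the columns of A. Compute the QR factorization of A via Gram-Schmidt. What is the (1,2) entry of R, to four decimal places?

q_1 = w_1/‖w_1‖ = (-3, 0)/3.0000 = (-1.0000, 0.0000).
r_{12} = q_1·w_2 = -1.0000.

r_{12} = -1.0000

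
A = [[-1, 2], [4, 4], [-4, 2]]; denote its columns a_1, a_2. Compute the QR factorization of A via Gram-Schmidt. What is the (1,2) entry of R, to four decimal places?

r_{12} = 1.0445

a_1 = (-1, 4, -4); ‖a_1‖ = 5.7446, so e_1 = (-0.1741, 0.6963, -0.6963).
r_{12} = e_1·a_2 = 1.0445.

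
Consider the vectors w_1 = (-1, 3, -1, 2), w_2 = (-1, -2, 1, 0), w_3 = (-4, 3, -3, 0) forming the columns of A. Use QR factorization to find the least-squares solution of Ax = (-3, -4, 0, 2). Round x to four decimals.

q_1 = w_1/‖w_1‖ = (-1, 3, -1, 2)/3.8730 = (-0.2582, 0.7746, -0.2582, 0.5164).
r_{12} = q_1·w_2 = -1.5492.
u_2 = w_2 + 1.5492·q_1 = (-1.4000, -0.8000, 0.6000, 0.8000).
‖u_2‖ = 1.8974, so q_2 = (-0.7379, -0.4216, 0.3162, 0.4216).
r_{13} = q_1·w_3 = 4.1312; r_{23} = q_2·w_3 = 0.7379.
u_3 = w_3 − 4.1312·q_1 − 0.7379·q_2 = (-2.3889, 0.1111, -2.1667, -2.4444).
‖u_3‖ = 4.0483, so q_3 = (-0.5901, 0.0274, -0.5352, -0.6038).
Qᵀb = (-1.2910, 4.7434, 0.4529).
Back-substitute: x_3 = 0.4529/4.0483 = 0.1119.
x_2 = (4.7434 − 0.7379·0.1119)/1.8974 = 2.4565.
x_1 = (-1.2910 + 1.5492·2.4565 − 4.1312·0.1119)/3.8730 = 0.5299.

x = (0.5299, 2.4565, 0.1119)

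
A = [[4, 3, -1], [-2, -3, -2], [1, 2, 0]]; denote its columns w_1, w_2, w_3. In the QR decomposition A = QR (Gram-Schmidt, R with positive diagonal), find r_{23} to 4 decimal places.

w_1 = (4, -2, 1); ‖w_1‖ = 4.5826, so q_1 = (0.8729, -0.4364, 0.2182).
q_1·w_2 = 0.8729·3 + (-0.4364)·(-3) + 0.2182·2 = 4.3644.
u_2 = w_2 − 4.3644·q_1 = (-0.8095, -1.0952, 1.0476).
‖u_2‖ = 1.7182, so q_2 = (-0.4711, -0.6374, 0.6097).
r_{23} = q_2·w_3 = 1.7460.

r_{23} = 1.7460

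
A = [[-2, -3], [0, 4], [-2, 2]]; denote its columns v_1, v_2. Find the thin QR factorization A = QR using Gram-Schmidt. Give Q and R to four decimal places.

Q = [[-0.7071, -0.4683], [0.0000, 0.7493], [-0.7071, 0.4683]], R = [[2.8284, 0.7071], [0.0000, 5.3385]]

e_1 = v_1/‖v_1‖ = (-2, 0, -2)/2.8284 = (-0.7071, 0.0000, -0.7071).
r_{12} = e_1·v_2 = 0.7071.
u_2 = v_2 − 0.7071·e_1 = (-2.5000, 4.0000, 2.5000).
‖u_2‖ = 5.3385, so e_2 = (-0.4683, 0.7493, 0.4683).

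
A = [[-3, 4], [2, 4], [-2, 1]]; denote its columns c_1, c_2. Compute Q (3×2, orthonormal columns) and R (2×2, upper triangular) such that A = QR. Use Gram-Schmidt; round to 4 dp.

Q = [[-0.7276, 0.5293], [0.4851, 0.8468], [-0.4851, 0.0529]], R = [[4.1231, -1.4552], [0.0000, 5.5572]]

c_1 = (-3, 2, -2); ‖c_1‖ = 4.1231, so e_1 = (-0.7276, 0.4851, -0.4851).
e_1·c_2 = (-0.7276)·4 + 0.4851·4 + (-0.4851)·1 = -1.4552.
u_2 = c_2 + 1.4552·e_1 = (2.9412, 4.7059, 0.2941).
‖u_2‖ = 5.5572, so e_2 = (0.5293, 0.8468, 0.0529).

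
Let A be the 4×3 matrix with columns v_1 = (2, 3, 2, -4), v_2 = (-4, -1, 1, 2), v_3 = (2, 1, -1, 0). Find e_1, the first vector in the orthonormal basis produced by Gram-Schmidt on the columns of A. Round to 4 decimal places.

e_1 = (0.3482, 0.5222, 0.3482, -0.6963)

e_1 = v_1/‖v_1‖ = (2, 3, 2, -4)/5.7446 = (0.3482, 0.5222, 0.3482, -0.6963).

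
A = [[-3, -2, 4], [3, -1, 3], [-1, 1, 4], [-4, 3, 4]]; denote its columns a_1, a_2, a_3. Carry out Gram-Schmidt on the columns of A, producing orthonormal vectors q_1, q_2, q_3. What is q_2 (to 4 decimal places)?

q_2 = (-0.8199, -0.0410, 0.2050, 0.5329)

a_1 = (-3, 3, -1, -4); ‖a_1‖ = 5.9161, so q_1 = (-0.5071, 0.5071, -0.1690, -0.6761).
q_1·a_2 = (-0.5071)·(-2) + 0.5071·(-1) + (-0.1690)·1 + (-0.6761)·3 = -1.6903.
u_2 = a_2 + 1.6903·q_1 = (-2.8571, -0.1429, 0.7143, 1.8571).
‖u_2‖ = 3.4847, so q_2 = (-0.8199, -0.0410, 0.2050, 0.5329).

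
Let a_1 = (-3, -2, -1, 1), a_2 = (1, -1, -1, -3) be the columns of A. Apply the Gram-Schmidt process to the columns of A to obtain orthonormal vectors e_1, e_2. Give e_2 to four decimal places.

a_1 = (-3, -2, -1, 1); ‖a_1‖ = 3.8730, so e_1 = (-0.7746, -0.5164, -0.2582, 0.2582).
e_1·a_2 = (-0.7746)·1 + (-0.5164)·(-1) + (-0.2582)·(-1) + 0.2582·(-3) = -0.7746.
u_2 = a_2 + 0.7746·e_1 = (0.4000, -1.4000, -1.2000, -2.8000).
‖u_2‖ = 3.3764, so e_2 = (0.1185, -0.4146, -0.3554, -0.8293).

e_2 = (0.1185, -0.4146, -0.3554, -0.8293)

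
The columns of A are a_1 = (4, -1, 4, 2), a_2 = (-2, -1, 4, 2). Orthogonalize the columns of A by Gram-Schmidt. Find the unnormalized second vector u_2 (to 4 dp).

a_1 = (4, -1, 4, 2); ‖a_1‖ = 6.0828, so e_1 = (0.6576, -0.1644, 0.6576, 0.3288).
e_1·a_2 = 0.6576·(-2) + (-0.1644)·(-1) + 0.6576·4 + 0.3288·2 = 2.1372.
u_2 = a_2 − 2.1372·e_1 = (-3.4054, -0.6486, 2.5946, 1.2973).

u_2 = (-3.4054, -0.6486, 2.5946, 1.2973)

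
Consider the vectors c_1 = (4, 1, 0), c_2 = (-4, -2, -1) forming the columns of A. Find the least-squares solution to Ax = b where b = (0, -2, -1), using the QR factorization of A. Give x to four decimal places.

e_1 = c_1/‖c_1‖ = (4, 1, 0)/4.1231 = (0.9701, 0.2425, 0.0000).
r_{12} = e_1·c_2 = -4.3656.
u_2 = c_2 + 4.3656·e_1 = (0.2353, -0.9412, -1.0000).
‖u_2‖ = 1.3933, so e_2 = (0.1689, -0.6755, -0.7177).
Qᵀb = (-0.4851, 2.0688).
Back-substitute: x_2 = 2.0688/1.3933 = 1.4848.
x_1 = (-0.4851 + 4.3656·1.4848)/4.1231 = 1.4545.

x = (1.4545, 1.4848)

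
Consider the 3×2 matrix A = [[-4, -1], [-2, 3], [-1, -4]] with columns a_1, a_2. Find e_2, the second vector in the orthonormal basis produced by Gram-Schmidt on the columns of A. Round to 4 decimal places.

a_1 = (-4, -2, -1); ‖a_1‖ = 4.5826, so e_1 = (-0.8729, -0.4364, -0.2182).
e_1·a_2 = (-0.8729)·(-1) + (-0.4364)·3 + (-0.2182)·(-4) = 0.4364.
u_2 = a_2 − 0.4364·e_1 = (-0.6190, 3.1905, -3.9048).
‖u_2‖ = 5.0803, so e_2 = (-0.1219, 0.6280, -0.7686).

e_2 = (-0.1219, 0.6280, -0.7686)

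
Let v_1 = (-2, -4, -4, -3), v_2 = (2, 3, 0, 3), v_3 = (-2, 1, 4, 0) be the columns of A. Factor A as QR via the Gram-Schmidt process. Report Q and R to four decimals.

Q = [[-0.2981, 0.3121, -0.9021], [-0.5963, 0.2731, 0.2916], [-0.5963, -0.7803, -0.0729], [-0.4472, 0.4682, 0.3098]], R = [[6.7082, -3.7268, -2.3851], [0.0000, 2.8480, -3.4722], [0.0000, 0.0000, 1.8041]]

q_1 = v_1/‖v_1‖ = (-2, -4, -4, -3)/6.7082 = (-0.2981, -0.5963, -0.5963, -0.4472).
r_{12} = q_1·v_2 = -3.7268.
u_2 = v_2 + 3.7268·q_1 = (0.8889, 0.7778, -2.2222, 1.3333).
‖u_2‖ = 2.8480, so q_2 = (0.3121, 0.2731, -0.7803, 0.4682).
r_{13} = q_1·v_3 = -2.3851; r_{23} = q_2·v_3 = -3.4722.
u_3 = v_3 + 2.3851·q_1 + 3.4722·q_2 = (-1.6274, 0.5260, -0.1315, 0.5589).
‖u_3‖ = 1.8041, so q_3 = (-0.9021, 0.2916, -0.0729, 0.3098).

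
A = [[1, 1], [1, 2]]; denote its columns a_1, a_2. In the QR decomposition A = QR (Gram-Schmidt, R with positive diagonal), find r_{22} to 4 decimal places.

a_1 = (1, 1); ‖a_1‖ = 1.4142, so q_1 = (0.7071, 0.7071).
q_1·a_2 = 0.7071·1 + 0.7071·2 = 2.1213.
u_2 = a_2 − 2.1213·q_1 = (-0.5000, 0.5000).
r_{22} = ‖u_2‖ = 0.7071.

r_{22} = 0.7071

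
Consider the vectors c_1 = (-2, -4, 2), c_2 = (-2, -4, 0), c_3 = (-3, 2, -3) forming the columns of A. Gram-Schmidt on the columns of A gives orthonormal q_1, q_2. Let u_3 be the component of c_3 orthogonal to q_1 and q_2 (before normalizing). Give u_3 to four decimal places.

u_3 = (-3.2000, 1.6000, 0.0000)

c_1 = (-2, -4, 2); ‖c_1‖ = 4.8990, so q_1 = (-0.4082, -0.8165, 0.4082).
q_1·c_2 = (-0.4082)·(-2) + (-0.8165)·(-4) + 0.4082·0 = 4.0825.
u_2 = c_2 − 4.0825·q_1 = (-0.3333, -0.6667, -1.6667).
‖u_2‖ = 1.8257, so q_2 = (-0.1826, -0.3651, -0.9129).
q_1·c_3 = (-0.4082)·(-3) + (-0.8165)·2 + 0.4082·(-3) = -1.6330; q_2·c_3 = (-0.1826)·(-3) + (-0.3651)·2 + (-0.9129)·(-3) = 2.5560.
u_3 = c_3 + 1.6330·q_1 − 2.5560·q_2 = (-3.2000, 1.6000, 0.0000).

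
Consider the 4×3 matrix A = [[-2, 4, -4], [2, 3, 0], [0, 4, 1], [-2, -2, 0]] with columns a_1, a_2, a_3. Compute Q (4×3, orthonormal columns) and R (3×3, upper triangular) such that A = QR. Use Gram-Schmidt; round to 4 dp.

a_1 = (-2, 2, 0, -2); ‖a_1‖ = 3.4641, so q_1 = (-0.5774, 0.5774, 0.0000, -0.5774).
q_1·a_2 = (-0.5774)·4 + 0.5774·3 + 0.0000·4 + (-0.5774)·(-2) = 0.5774.
u_2 = a_2 − 0.5774·q_1 = (4.3333, 2.6667, 4.0000, -1.6667).
‖u_2‖ = 6.6833, so q_2 = (0.6484, 0.3990, 0.5985, -0.2494).
q_1·a_3 = (-0.5774)·(-4) + 0.5774·0 + 0.0000·1 + (-0.5774)·0 = 2.3094; q_2·a_3 = 0.6484·(-4) + 0.3990·0 + 0.5985·1 + (-0.2494)·0 = -1.9950.
u_3 = a_3 − 2.3094·q_1 + 1.9950·q_2 = (-1.3731, -0.5373, 2.1940, 0.8358).
‖u_3‖ = 2.7725, so q_3 = (-0.4953, -0.1938, 0.7914, 0.3015).

Q = [[-0.5774, 0.6484, -0.4953], [0.5774, 0.3990, -0.1938], [0.0000, 0.5985, 0.7914], [-0.5774, -0.2494, 0.3015]], R = [[3.4641, 0.5774, 2.3094], [0.0000, 6.6833, -1.9950], [0.0000, 0.0000, 2.7725]]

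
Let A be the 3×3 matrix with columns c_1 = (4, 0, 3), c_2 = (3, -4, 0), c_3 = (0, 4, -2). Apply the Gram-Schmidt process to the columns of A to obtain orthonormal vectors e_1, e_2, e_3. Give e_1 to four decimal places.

e_1 = (0.8000, 0.0000, 0.6000)

c_1 = (4, 0, 3); ‖c_1‖ = 5.0000, so e_1 = (0.8000, 0.0000, 0.6000).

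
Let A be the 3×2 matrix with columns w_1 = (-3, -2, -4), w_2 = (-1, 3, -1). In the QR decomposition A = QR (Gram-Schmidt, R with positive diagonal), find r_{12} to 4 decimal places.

q_1 = w_1/‖w_1‖ = (-3, -2, -4)/5.3852 = (-0.5571, -0.3714, -0.7428).
r_{12} = q_1·w_2 = 0.1857.

r_{12} = 0.1857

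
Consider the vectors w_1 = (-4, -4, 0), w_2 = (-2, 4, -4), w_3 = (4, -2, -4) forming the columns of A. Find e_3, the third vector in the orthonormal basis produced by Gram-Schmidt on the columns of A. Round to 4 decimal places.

w_1 = (-4, -4, 0); ‖w_1‖ = 5.6569, so e_1 = (-0.7071, -0.7071, 0.0000).
e_1·w_2 = (-0.7071)·(-2) + (-0.7071)·4 + 0.0000·(-4) = -1.4142.
u_2 = w_2 + 1.4142·e_1 = (-3.0000, 3.0000, -4.0000).
‖u_2‖ = 5.8310, so e_2 = (-0.5145, 0.5145, -0.6860).
e_1·w_3 = (-0.7071)·4 + (-0.7071)·(-2) + 0.0000·(-4) = -1.4142; e_2·w_3 = (-0.5145)·4 + 0.5145·(-2) + (-0.6860)·(-4) = -0.3430.
u_3 = w_3 + 1.4142·e_1 + 0.3430·e_2 = (2.8235, -2.8235, -4.2353).
‖u_3‖ = 5.8209, so e_3 = (0.4851, -0.4851, -0.7276).

e_3 = (0.4851, -0.4851, -0.7276)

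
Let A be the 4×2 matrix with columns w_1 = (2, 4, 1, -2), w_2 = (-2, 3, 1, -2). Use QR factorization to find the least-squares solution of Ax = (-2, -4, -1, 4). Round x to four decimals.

w_1 = (2, 4, 1, -2); ‖w_1‖ = 5.0000, so e_1 = (0.4000, 0.8000, 0.2000, -0.4000).
e_1·w_2 = 0.4000·(-2) + 0.8000·3 + 0.2000·1 + (-0.4000)·(-2) = 2.6000.
u_2 = w_2 − 2.6000·e_1 = (-3.0400, 0.9200, 0.4800, -0.9600).
‖u_2‖ = 3.3526, so e_2 = (-0.9068, 0.2744, 0.1432, -0.2863).
Qᵀb = (-5.8000, -0.5727).
Back-substitute: x_2 = -0.5727/3.3526 = -0.1708.
x_1 = (-5.8000 − 2.6000·(-0.1708))/5.0000 = -1.0712.

x = (-1.0712, -0.1708)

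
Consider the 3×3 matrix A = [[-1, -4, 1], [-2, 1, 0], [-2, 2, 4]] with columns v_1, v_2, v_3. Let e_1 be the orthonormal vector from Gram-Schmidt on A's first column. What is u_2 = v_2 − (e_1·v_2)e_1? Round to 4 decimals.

v_1 = (-1, -2, -2); ‖v_1‖ = 3.0000, so e_1 = (-0.3333, -0.6667, -0.6667).
e_1·v_2 = (-0.3333)·(-4) + (-0.6667)·1 + (-0.6667)·2 = -0.6667.
u_2 = v_2 + 0.6667·e_1 = (-4.2222, 0.5556, 1.5556).

u_2 = (-4.2222, 0.5556, 1.5556)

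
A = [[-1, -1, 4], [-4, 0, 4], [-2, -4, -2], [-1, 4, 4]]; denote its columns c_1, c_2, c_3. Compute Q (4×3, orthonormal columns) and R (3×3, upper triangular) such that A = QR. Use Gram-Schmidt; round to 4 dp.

Q = [[-0.2132, -0.1369, 0.9546], [-0.8528, 0.1610, -0.0872], [-0.4264, -0.6281, -0.2815], [-0.2132, 0.7489, -0.0429]], R = [[4.6904, 1.0660, -4.2640], [0.0000, 5.6448, 4.3483], [0.0000, 0.0000, 3.8614]]

q_1 = c_1/‖c_1‖ = (-1, -4, -2, -1)/4.6904 = (-0.2132, -0.8528, -0.4264, -0.2132).
r_{12} = q_1·c_2 = 1.0660.
u_2 = c_2 − 1.0660·q_1 = (-0.7727, 0.9091, -3.5455, 4.2273).
‖u_2‖ = 5.6448, so q_2 = (-0.1369, 0.1610, -0.6281, 0.7489).
r_{13} = q_1·c_3 = -4.2640; r_{23} = q_2·c_3 = 4.3483.
u_3 = c_3 + 4.2640·q_1 − 4.3483·q_2 = (3.6862, -0.3367, -1.0870, -0.1655).
‖u_3‖ = 3.8614, so q_3 = (0.9546, -0.0872, -0.2815, -0.0429).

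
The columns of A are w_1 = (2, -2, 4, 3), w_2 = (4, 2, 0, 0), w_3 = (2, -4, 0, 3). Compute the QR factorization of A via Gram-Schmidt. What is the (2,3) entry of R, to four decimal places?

w_1 = (2, -2, 4, 3); ‖w_1‖ = 5.7446, so e_1 = (0.3482, -0.3482, 0.6963, 0.5222).
e_1·w_2 = 0.3482·4 + (-0.3482)·2 + 0.6963·0 + 0.5222·0 = 0.6963.
u_2 = w_2 − 0.6963·e_1 = (3.7576, 2.2424, -0.4848, -0.3636).
‖u_2‖ = 4.4176, so e_2 = (0.8506, 0.5076, -0.1098, -0.0823).
r_{23} = e_2·w_3 = -0.5762.

r_{23} = -0.5762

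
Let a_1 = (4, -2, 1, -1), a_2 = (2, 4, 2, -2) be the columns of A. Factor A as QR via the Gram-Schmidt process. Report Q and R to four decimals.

Q = [[0.8528, 0.2437], [-0.4264, 0.8356], [0.2132, 0.3482], [-0.2132, -0.3482]], R = [[4.6904, 0.8528], [0.0000, 5.2223]]

e_1 = a_1/‖a_1‖ = (4, -2, 1, -1)/4.6904 = (0.8528, -0.4264, 0.2132, -0.2132).
r_{12} = e_1·a_2 = 0.8528.
u_2 = a_2 − 0.8528·e_1 = (1.2727, 4.3636, 1.8182, -1.8182).
‖u_2‖ = 5.2223, so e_2 = (0.2437, 0.8356, 0.3482, -0.3482).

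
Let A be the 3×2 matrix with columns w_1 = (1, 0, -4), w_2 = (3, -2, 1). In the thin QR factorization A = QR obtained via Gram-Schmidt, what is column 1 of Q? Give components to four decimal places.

q_1 = (0.2425, 0.0000, -0.9701)

w_1 = (1, 0, -4); ‖w_1‖ = 4.1231, so q_1 = (0.2425, 0.0000, -0.9701).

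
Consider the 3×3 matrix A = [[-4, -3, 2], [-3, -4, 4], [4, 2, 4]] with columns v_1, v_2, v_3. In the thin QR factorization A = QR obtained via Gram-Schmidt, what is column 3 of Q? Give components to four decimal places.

v_1 = (-4, -3, 4); ‖v_1‖ = 6.4031, so q_1 = (-0.6247, -0.4685, 0.6247).
q_1·v_2 = (-0.6247)·(-3) + (-0.4685)·(-4) + 0.6247·2 = 4.9976.
u_2 = v_2 − 4.9976·q_1 = (0.1220, -1.6585, -1.1220).
‖u_2‖ = 2.0061, so q_2 = (0.0608, -0.8268, -0.5593).
q_1·v_3 = (-0.6247)·2 + (-0.4685)·4 + 0.6247·4 = -0.6247; q_2·v_3 = 0.0608·2 + (-0.8268)·4 + (-0.5593)·4 = -5.4225.
u_3 = v_3 + 0.6247·q_1 + 5.4225·q_2 = (1.9394, -0.7758, 1.3576).
‖u_3‖ = 2.4912, so q_3 = (0.7785, -0.3114, 0.5449).

q_3 = (0.7785, -0.3114, 0.5449)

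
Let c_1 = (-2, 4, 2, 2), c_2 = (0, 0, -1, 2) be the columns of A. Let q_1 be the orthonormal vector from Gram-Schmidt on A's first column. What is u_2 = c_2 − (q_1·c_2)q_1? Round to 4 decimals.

c_1 = (-2, 4, 2, 2); ‖c_1‖ = 5.2915, so q_1 = (-0.3780, 0.7559, 0.3780, 0.3780).
q_1·c_2 = (-0.3780)·0 + 0.7559·0 + 0.3780·(-1) + 0.3780·2 = 0.3780.
u_2 = c_2 − 0.3780·q_1 = (0.1429, -0.2857, -1.1429, 1.8571).

u_2 = (0.1429, -0.2857, -1.1429, 1.8571)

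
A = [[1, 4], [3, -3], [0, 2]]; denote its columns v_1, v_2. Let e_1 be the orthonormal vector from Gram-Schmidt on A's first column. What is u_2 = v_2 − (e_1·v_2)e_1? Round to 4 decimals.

u_2 = (4.5000, -1.5000, 2.0000)

e_1 = v_1/‖v_1‖ = (1, 3, 0)/3.1623 = (0.3162, 0.9487, 0.0000).
r_{12} = e_1·v_2 = -1.5811.
u_2 = v_2 + 1.5811·e_1 = (4.5000, -1.5000, 2.0000).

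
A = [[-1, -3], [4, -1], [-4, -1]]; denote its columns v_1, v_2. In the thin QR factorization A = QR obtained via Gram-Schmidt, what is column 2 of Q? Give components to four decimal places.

v_1 = (-1, 4, -4); ‖v_1‖ = 5.7446, so q_1 = (-0.1741, 0.6963, -0.6963).
q_1·v_2 = (-0.1741)·(-3) + 0.6963·(-1) + (-0.6963)·(-1) = 0.5222.
u_2 = v_2 − 0.5222·q_1 = (-2.9091, -1.3636, -0.6364).
‖u_2‖ = 3.2753, so q_2 = (-0.8882, -0.4163, -0.1943).

q_2 = (-0.8882, -0.4163, -0.1943)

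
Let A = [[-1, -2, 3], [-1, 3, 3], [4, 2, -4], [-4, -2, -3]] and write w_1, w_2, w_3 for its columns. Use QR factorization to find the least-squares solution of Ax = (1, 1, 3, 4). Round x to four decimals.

x = (-0.4737, 0.3162, -0.5361)

w_1 = (-1, -1, 4, -4); ‖w_1‖ = 5.8310, so q_1 = (-0.1715, -0.1715, 0.6860, -0.6860).
q_1·w_2 = (-0.1715)·(-2) + (-0.1715)·3 + 0.6860·2 + (-0.6860)·(-2) = 2.5725.
u_2 = w_2 − 2.5725·q_1 = (-1.5588, 3.4412, 0.2353, -0.2353).
‖u_2‖ = 3.7924, so q_2 = (-0.4110, 0.9074, 0.0620, -0.0620).
q_1·w_3 = (-0.1715)·3 + (-0.1715)·3 + 0.6860·(-4) + (-0.6860)·(-3) = -1.7150; q_2·w_3 = (-0.4110)·3 + 0.9074·3 + 0.0620·(-4) + (-0.0620)·(-3) = 1.4270.
u_3 = w_3 + 1.7150·q_1 − 1.4270·q_2 = (3.2924, 1.4110, -2.9121, -4.0879).
‖u_3‖ = 6.1662, so q_3 = (0.5339, 0.2288, -0.4723, -0.6630).
Qᵀb = (-1.0290, 0.4343, -3.3058).
Back-substitute: x_3 = -3.3058/6.1662 = -0.5361.
x_2 = (0.4343 − 1.4270·(-0.5361))/3.7924 = 0.3162.
x_1 = (-1.0290 − 2.5725·0.3162 + 1.7150·(-0.5361))/5.8310 = -0.4737.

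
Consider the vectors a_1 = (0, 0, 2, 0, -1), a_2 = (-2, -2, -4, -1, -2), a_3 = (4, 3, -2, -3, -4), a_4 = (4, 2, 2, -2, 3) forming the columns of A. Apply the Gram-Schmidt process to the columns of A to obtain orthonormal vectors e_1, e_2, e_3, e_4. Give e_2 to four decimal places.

e_2 = (-0.4284, -0.4284, -0.3427, -0.2142, -0.6854)

a_1 = (0, 0, 2, 0, -1); ‖a_1‖ = 2.2361, so e_1 = (0.0000, 0.0000, 0.8944, 0.0000, -0.4472).
e_1·a_2 = 0.0000·(-2) + 0.0000·(-2) + 0.8944·(-4) + 0.0000·(-1) + (-0.4472)·(-2) = -2.6833.
u_2 = a_2 + 2.6833·e_1 = (-2.0000, -2.0000, -1.6000, -1.0000, -3.2000).
‖u_2‖ = 4.6690, so e_2 = (-0.4284, -0.4284, -0.3427, -0.2142, -0.6854).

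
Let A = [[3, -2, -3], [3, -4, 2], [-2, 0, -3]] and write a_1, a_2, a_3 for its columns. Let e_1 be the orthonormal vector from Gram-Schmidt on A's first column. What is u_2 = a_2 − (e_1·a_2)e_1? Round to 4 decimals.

a_1 = (3, 3, -2); ‖a_1‖ = 4.6904, so e_1 = (0.6396, 0.6396, -0.4264).
e_1·a_2 = 0.6396·(-2) + 0.6396·(-4) + (-0.4264)·0 = -3.8376.
u_2 = a_2 + 3.8376·e_1 = (0.4545, -1.5455, -1.6364).

u_2 = (0.4545, -1.5455, -1.6364)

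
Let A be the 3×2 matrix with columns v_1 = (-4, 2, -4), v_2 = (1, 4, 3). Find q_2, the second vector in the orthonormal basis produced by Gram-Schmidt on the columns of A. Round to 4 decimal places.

q_2 = (0.0226, 0.9030, 0.4289)

v_1 = (-4, 2, -4); ‖v_1‖ = 6.0000, so q_1 = (-0.6667, 0.3333, -0.6667).
q_1·v_2 = (-0.6667)·1 + 0.3333·4 + (-0.6667)·3 = -1.3333.
u_2 = v_2 + 1.3333·q_1 = (0.1111, 4.4444, 2.1111).
‖u_2‖ = 4.9216, so q_2 = (0.0226, 0.9030, 0.4289).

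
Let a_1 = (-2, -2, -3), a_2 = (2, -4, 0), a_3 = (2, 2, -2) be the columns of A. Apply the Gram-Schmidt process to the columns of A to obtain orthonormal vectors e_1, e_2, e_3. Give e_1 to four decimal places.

a_1 = (-2, -2, -3); ‖a_1‖ = 4.1231, so e_1 = (-0.4851, -0.4851, -0.7276).

e_1 = (-0.4851, -0.4851, -0.7276)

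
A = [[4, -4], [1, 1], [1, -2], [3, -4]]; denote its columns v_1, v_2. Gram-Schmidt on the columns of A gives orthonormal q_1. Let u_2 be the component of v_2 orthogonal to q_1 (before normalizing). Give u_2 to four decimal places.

v_1 = (4, 1, 1, 3); ‖v_1‖ = 5.1962, so q_1 = (0.7698, 0.1925, 0.1925, 0.5774).
q_1·v_2 = 0.7698·(-4) + 0.1925·1 + 0.1925·(-2) + 0.5774·(-4) = -5.5811.
u_2 = v_2 + 5.5811·q_1 = (0.2963, 2.0741, -0.9259, -0.7778).

u_2 = (0.2963, 2.0741, -0.9259, -0.7778)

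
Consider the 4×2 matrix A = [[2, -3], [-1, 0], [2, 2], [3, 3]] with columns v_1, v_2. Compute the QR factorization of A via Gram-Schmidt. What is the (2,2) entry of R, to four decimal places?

r_{22} = 4.3906

q_1 = v_1/‖v_1‖ = (2, -1, 2, 3)/4.2426 = (0.4714, -0.2357, 0.4714, 0.7071).
r_{12} = q_1·v_2 = 1.6499.
u_2 = v_2 − 1.6499·q_1 = (-3.7778, 0.3889, 1.2222, 1.8333).
r_{22} = ‖u_2‖ = 4.3906.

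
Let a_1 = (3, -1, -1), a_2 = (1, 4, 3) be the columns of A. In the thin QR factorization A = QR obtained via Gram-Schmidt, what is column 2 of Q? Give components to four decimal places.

e_2 = (0.4220, 0.7340, 0.5321)

e_1 = a_1/‖a_1‖ = (3, -1, -1)/3.3166 = (0.9045, -0.3015, -0.3015).
r_{12} = e_1·a_2 = -1.2060.
u_2 = a_2 + 1.2060·e_1 = (2.0909, 3.6364, 2.6364).
‖u_2‖ = 4.9543, so e_2 = (0.4220, 0.7340, 0.5321).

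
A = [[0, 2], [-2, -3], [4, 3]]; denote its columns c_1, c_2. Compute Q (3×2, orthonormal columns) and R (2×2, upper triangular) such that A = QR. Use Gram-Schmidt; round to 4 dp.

Q = [[0.0000, 0.8305], [-0.4472, -0.4983], [0.8944, -0.2491]], R = [[4.4721, 4.0249], [0.0000, 2.4083]]

c_1 = (0, -2, 4); ‖c_1‖ = 4.4721, so e_1 = (0.0000, -0.4472, 0.8944).
e_1·c_2 = 0.0000·2 + (-0.4472)·(-3) + 0.8944·3 = 4.0249.
u_2 = c_2 − 4.0249·e_1 = (2.0000, -1.2000, -0.6000).
‖u_2‖ = 2.4083, so e_2 = (0.8305, -0.4983, -0.2491).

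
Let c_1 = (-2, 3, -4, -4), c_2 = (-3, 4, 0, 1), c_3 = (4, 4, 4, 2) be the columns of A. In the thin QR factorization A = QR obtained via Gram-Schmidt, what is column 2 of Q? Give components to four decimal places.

e_2 = (-0.5111, 0.6592, 0.2675, 0.4824)

c_1 = (-2, 3, -4, -4); ‖c_1‖ = 6.7082, so e_1 = (-0.2981, 0.4472, -0.5963, -0.5963).
e_1·c_2 = (-0.2981)·(-3) + 0.4472·4 + (-0.5963)·0 + (-0.5963)·1 = 2.0870.
u_2 = c_2 − 2.0870·e_1 = (-2.3778, 3.0667, 1.2444, 2.2444).
‖u_2‖ = 4.6524, so e_2 = (-0.5111, 0.6592, 0.2675, 0.4824).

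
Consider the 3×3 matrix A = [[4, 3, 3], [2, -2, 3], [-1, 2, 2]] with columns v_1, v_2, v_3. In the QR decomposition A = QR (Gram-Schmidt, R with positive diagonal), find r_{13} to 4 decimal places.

v_1 = (4, 2, -1); ‖v_1‖ = 4.5826, so e_1 = (0.8729, 0.4364, -0.2182).
r_{13} = e_1·v_3 = 3.4915.

r_{13} = 3.4915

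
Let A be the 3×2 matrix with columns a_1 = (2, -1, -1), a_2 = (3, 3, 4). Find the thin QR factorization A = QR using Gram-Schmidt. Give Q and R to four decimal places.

Q = [[0.8165, 0.5731], [-0.4082, 0.4871], [-0.4082, 0.6590]], R = [[2.4495, -0.4082], [0.0000, 5.8166]]

a_1 = (2, -1, -1); ‖a_1‖ = 2.4495, so e_1 = (0.8165, -0.4082, -0.4082).
e_1·a_2 = 0.8165·3 + (-0.4082)·3 + (-0.4082)·4 = -0.4082.
u_2 = a_2 + 0.4082·e_1 = (3.3333, 2.8333, 3.8333).
‖u_2‖ = 5.8166, so e_2 = (0.5731, 0.4871, 0.6590).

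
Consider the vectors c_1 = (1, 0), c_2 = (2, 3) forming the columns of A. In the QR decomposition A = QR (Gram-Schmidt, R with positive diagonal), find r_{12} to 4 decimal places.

c_1 = (1, 0); ‖c_1‖ = 1.0000, so e_1 = (1.0000, 0.0000).
r_{12} = e_1·c_2 = 2.0000.

r_{12} = 2.0000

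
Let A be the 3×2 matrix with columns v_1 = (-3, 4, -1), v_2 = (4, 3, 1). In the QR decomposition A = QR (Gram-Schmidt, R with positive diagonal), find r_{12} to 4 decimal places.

r_{12} = -0.1961

e_1 = v_1/‖v_1‖ = (-3, 4, -1)/5.0990 = (-0.5883, 0.7845, -0.1961).
r_{12} = e_1·v_2 = -0.1961.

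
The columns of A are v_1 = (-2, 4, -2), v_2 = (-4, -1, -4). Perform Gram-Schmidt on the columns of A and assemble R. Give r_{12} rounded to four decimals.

v_1 = (-2, 4, -2); ‖v_1‖ = 4.8990, so e_1 = (-0.4082, 0.8165, -0.4082).
r_{12} = e_1·v_2 = 2.4495.

r_{12} = 2.4495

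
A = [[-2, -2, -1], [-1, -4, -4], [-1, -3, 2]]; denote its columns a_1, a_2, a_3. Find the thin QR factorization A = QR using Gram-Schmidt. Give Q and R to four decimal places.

Q = [[-0.8165, 0.5608, -0.1374], [-0.4082, -0.7290, -0.5494], [-0.4082, -0.3925, 0.8242]], R = [[2.4495, 4.4907, 1.6330], [0.0000, 2.9721, 1.5702], [0.0000, 0.0000, 3.9835]]

a_1 = (-2, -1, -1); ‖a_1‖ = 2.4495, so e_1 = (-0.8165, -0.4082, -0.4082).
e_1·a_2 = (-0.8165)·(-2) + (-0.4082)·(-4) + (-0.4082)·(-3) = 4.4907.
u_2 = a_2 − 4.4907·e_1 = (1.6667, -2.1667, -1.1667).
‖u_2‖ = 2.9721, so e_2 = (0.5608, -0.7290, -0.3925).
e_1·a_3 = (-0.8165)·(-1) + (-0.4082)·(-4) + (-0.4082)·2 = 1.6330; e_2·a_3 = 0.5608·(-1) + (-0.7290)·(-4) + (-0.3925)·2 = 1.5702.
u_3 = a_3 − 1.6330·e_1 − 1.5702·e_2 = (-0.5472, -2.1887, 3.2830).
‖u_3‖ = 3.9835, so e_3 = (-0.1374, -0.5494, 0.8242).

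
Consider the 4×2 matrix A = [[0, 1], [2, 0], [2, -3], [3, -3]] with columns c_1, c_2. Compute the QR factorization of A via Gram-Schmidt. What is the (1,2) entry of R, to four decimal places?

r_{12} = -3.6380

c_1 = (0, 2, 2, 3); ‖c_1‖ = 4.1231, so e_1 = (0.0000, 0.4851, 0.4851, 0.7276).
r_{12} = e_1·c_2 = -3.6380.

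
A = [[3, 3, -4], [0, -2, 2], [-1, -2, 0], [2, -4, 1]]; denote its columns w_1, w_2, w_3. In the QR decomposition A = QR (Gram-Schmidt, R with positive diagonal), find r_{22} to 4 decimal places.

r_{22} = 5.6883

w_1 = (3, 0, -1, 2); ‖w_1‖ = 3.7417, so e_1 = (0.8018, 0.0000, -0.2673, 0.5345).
e_1·w_2 = 0.8018·3 + 0.0000·(-2) + (-0.2673)·(-2) + 0.5345·(-4) = 0.8018.
u_2 = w_2 − 0.8018·e_1 = (2.3571, -2.0000, -1.7857, -4.4286).
r_{22} = ‖u_2‖ = 5.6883.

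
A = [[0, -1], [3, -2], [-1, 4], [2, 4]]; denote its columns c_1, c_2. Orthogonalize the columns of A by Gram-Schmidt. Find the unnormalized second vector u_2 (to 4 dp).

e_1 = c_1/‖c_1‖ = (0, 3, -1, 2)/3.7417 = (0.0000, 0.8018, -0.2673, 0.5345).
r_{12} = e_1·c_2 = -0.5345.
u_2 = c_2 + 0.5345·e_1 = (-1.0000, -1.5714, 3.8571, 4.2857).

u_2 = (-1.0000, -1.5714, 3.8571, 4.2857)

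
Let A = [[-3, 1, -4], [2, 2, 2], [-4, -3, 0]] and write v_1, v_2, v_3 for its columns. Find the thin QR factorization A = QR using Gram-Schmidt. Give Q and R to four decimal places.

Q = [[-0.5571, 0.8202, -0.1299], [0.3714, 0.3860, 0.8444], [-0.7428, -0.4222, 0.5197]], R = [[5.3852, 2.4140, 2.9711], [0.0000, 2.8587, -2.5089], [0.0000, 0.0000, 2.2085]]

q_1 = v_1/‖v_1‖ = (-3, 2, -4)/5.3852 = (-0.5571, 0.3714, -0.7428).
r_{12} = q_1·v_2 = 2.4140.
u_2 = v_2 − 2.4140·q_1 = (2.3448, 1.1034, -1.2069).
‖u_2‖ = 2.8587, so q_2 = (0.8202, 0.3860, -0.4222).
r_{13} = q_1·v_3 = 2.9711; r_{23} = q_2·v_3 = -2.5089.
u_3 = v_3 − 2.9711·q_1 + 2.5089·q_2 = (-0.2869, 1.8650, 1.1477).
‖u_3‖ = 2.2085, so q_3 = (-0.1299, 0.8444, 0.5197).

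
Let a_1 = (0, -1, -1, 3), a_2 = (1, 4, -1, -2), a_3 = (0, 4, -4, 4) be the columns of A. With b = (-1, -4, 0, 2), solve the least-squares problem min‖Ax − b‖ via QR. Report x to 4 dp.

a_1 = (0, -1, -1, 3); ‖a_1‖ = 3.3166, so e_1 = (0.0000, -0.3015, -0.3015, 0.9045).
e_1·a_2 = 0.0000·1 + (-0.3015)·4 + (-0.3015)·(-1) + 0.9045·(-2) = -2.7136.
u_2 = a_2 + 2.7136·e_1 = (1.0000, 3.1818, -1.8182, 0.4545).
‖u_2‖ = 3.8258, so e_2 = (0.2614, 0.8317, -0.4752, 0.1188).
e_1·a_3 = 0.0000·0 + (-0.3015)·4 + (-0.3015)·(-4) + 0.9045·4 = 3.6181; e_2·a_3 = 0.2614·0 + 0.8317·4 + (-0.4752)·(-4) + 0.1188·4 = 5.7030.
u_3 = a_3 − 3.6181·e_1 − 5.7030·e_2 = (-1.4907, 0.3478, -0.1988, 0.0497).
‖u_3‖ = 1.5444, so e_3 = (-0.9652, 0.2252, -0.1287, 0.0322).
Qᵀb = (3.0151, -3.3505, 0.1287).
Back-substitute: x_3 = 0.1287/1.5444 = 0.0833.
x_2 = (-3.3505 − 5.7030·0.0833)/3.8258 = -1.0000.
x_1 = (3.0151 + 2.7136·(-1.0000) − 3.6181·0.0833)/3.3166 = 0.0000.

x = (0.0000, -1.0000, 0.0833)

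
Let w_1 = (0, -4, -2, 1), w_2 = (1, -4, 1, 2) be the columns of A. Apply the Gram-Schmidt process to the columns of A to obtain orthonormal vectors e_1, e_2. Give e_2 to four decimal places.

e_2 = (0.3193, -0.3041, 0.8058, 0.3953)

w_1 = (0, -4, -2, 1); ‖w_1‖ = 4.5826, so e_1 = (0.0000, -0.8729, -0.4364, 0.2182).
e_1·w_2 = 0.0000·1 + (-0.8729)·(-4) + (-0.4364)·1 + 0.2182·2 = 3.4915.
u_2 = w_2 − 3.4915·e_1 = (1.0000, -0.9524, 2.5238, 1.2381).
‖u_2‖ = 3.1320, so e_2 = (0.3193, -0.3041, 0.8058, 0.3953).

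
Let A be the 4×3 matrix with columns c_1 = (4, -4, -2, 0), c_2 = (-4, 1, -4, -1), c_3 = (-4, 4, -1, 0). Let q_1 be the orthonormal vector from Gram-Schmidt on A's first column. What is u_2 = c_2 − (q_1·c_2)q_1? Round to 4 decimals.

c_1 = (4, -4, -2, 0); ‖c_1‖ = 6.0000, so q_1 = (0.6667, -0.6667, -0.3333, 0.0000).
q_1·c_2 = 0.6667·(-4) + (-0.6667)·1 + (-0.3333)·(-4) + 0.0000·(-1) = -2.0000.
u_2 = c_2 + 2.0000·q_1 = (-2.6667, -0.3333, -4.6667, -1.0000).

u_2 = (-2.6667, -0.3333, -4.6667, -1.0000)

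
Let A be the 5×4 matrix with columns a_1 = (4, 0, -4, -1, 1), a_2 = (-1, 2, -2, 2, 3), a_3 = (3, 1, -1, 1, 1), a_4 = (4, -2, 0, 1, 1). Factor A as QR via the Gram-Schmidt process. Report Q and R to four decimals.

Q = [[0.6860, -0.3444, 0.6315, 0.0644], [0.0000, 0.4337, 0.2985, -0.8341], [-0.6860, -0.3061, 0.5109, 0.1035], [-0.1715, 0.4656, 0.5008, 0.2940], [0.1715, 0.6187, 0.0182, 0.4505]], R = [[5.8310, 0.8575, 2.7440, 2.7440], [0.0000, 4.6114, 0.7909, -1.1608], [0.0000, 0.0000, 2.2012, 2.4481], [0.0000, 0.0000, 0.0000, 2.6702]]

e_1 = a_1/‖a_1‖ = (4, 0, -4, -1, 1)/5.8310 = (0.6860, 0.0000, -0.6860, -0.1715, 0.1715).
r_{12} = e_1·a_2 = 0.8575.
u_2 = a_2 − 0.8575·e_1 = (-1.5882, 2.0000, -1.4118, 2.1471, 2.8529).
‖u_2‖ = 4.6114, so e_2 = (-0.3444, 0.4337, -0.3061, 0.4656, 0.6187).
r_{13} = e_1·a_3 = 2.7440; r_{23} = e_2·a_3 = 0.7909.
u_3 = a_3 − 2.7440·e_1 − 0.7909·e_2 = (1.3900, 0.6570, 1.1245, 1.1024, 0.0401).
‖u_3‖ = 2.2012, so e_3 = (0.6315, 0.2985, 0.5109, 0.5008, 0.0182).
r_{14} = e_1·a_4 = 2.7440; r_{24} = e_2·a_4 = -1.1608; r_{34} = e_3·a_4 = 2.4481.
u_4 = a_4 − 2.7440·e_1 + 1.1608·e_2 − 2.4481·e_3 = (0.1719, -2.2272, 0.2763, 0.7850, 1.2030).
‖u_4‖ = 2.6702, so e_4 = (0.0644, -0.8341, 0.1035, 0.2940, 0.4505).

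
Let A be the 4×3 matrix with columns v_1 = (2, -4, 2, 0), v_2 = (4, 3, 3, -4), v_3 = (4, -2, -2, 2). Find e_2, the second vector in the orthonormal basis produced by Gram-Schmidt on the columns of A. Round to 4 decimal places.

e_1 = v_1/‖v_1‖ = (2, -4, 2, 0)/4.8990 = (0.4082, -0.8165, 0.4082, 0.0000).
r_{12} = e_1·v_2 = 0.4082.
u_2 = v_2 − 0.4082·e_1 = (3.8333, 3.3333, 2.8333, -4.0000).
‖u_2‖ = 7.0593, so e_2 = (0.5430, 0.4722, 0.4014, -0.5666).

e_2 = (0.5430, 0.4722, 0.4014, -0.5666)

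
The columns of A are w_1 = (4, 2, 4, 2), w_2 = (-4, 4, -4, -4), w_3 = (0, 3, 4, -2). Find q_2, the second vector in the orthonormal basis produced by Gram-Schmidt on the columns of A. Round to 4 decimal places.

q_2 = (-0.1291, 0.9037, -0.1291, -0.3873)

w_1 = (4, 2, 4, 2); ‖w_1‖ = 6.3246, so q_1 = (0.6325, 0.3162, 0.6325, 0.3162).
q_1·w_2 = 0.6325·(-4) + 0.3162·4 + 0.6325·(-4) + 0.3162·(-4) = -5.0596.
u_2 = w_2 + 5.0596·q_1 = (-0.8000, 5.6000, -0.8000, -2.4000).
‖u_2‖ = 6.1968, so q_2 = (-0.1291, 0.9037, -0.1291, -0.3873).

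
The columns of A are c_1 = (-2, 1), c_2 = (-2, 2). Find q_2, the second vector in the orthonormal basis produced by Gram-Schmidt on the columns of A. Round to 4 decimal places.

c_1 = (-2, 1); ‖c_1‖ = 2.2361, so q_1 = (-0.8944, 0.4472).
q_1·c_2 = (-0.8944)·(-2) + 0.4472·2 = 2.6833.
u_2 = c_2 − 2.6833·q_1 = (0.4000, 0.8000).
‖u_2‖ = 0.8944, so q_2 = (0.4472, 0.8944).

q_2 = (0.4472, 0.8944)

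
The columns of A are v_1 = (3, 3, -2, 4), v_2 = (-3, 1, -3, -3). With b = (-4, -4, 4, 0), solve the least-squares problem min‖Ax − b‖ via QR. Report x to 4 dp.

x = (-1.0261, -0.5826)

v_1 = (3, 3, -2, 4); ‖v_1‖ = 6.1644, so e_1 = (0.4867, 0.4867, -0.3244, 0.6489).
e_1·v_2 = 0.4867·(-3) + 0.4867·1 + (-0.3244)·(-3) + 0.6489·(-3) = -1.9467.
u_2 = v_2 + 1.9467·e_1 = (-2.0526, 1.9474, -3.6316, -1.7368).
‖u_2‖ = 4.9204, so e_2 = (-0.4172, 0.3958, -0.7381, -0.3530).
Qᵀb = (-5.1911, -2.8667).
Back-substitute: x_2 = -2.8667/4.9204 = -0.5826.
x_1 = (-5.1911 + 1.9467·(-0.5826))/6.1644 = -1.0261.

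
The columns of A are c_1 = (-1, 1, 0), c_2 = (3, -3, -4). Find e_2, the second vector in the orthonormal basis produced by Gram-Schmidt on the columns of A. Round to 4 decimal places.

e_2 = (0.0000, 0.0000, -1.0000)

c_1 = (-1, 1, 0); ‖c_1‖ = 1.4142, so e_1 = (-0.7071, 0.7071, 0.0000).
e_1·c_2 = (-0.7071)·3 + 0.7071·(-3) + 0.0000·(-4) = -4.2426.
u_2 = c_2 + 4.2426·e_1 = (0.0000, 0.0000, -4.0000).
‖u_2‖ = 4.0000, so e_2 = (0.0000, 0.0000, -1.0000).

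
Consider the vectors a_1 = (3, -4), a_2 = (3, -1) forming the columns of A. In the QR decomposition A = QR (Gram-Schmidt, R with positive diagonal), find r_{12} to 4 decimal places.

r_{12} = 2.6000

a_1 = (3, -4); ‖a_1‖ = 5.0000, so e_1 = (0.6000, -0.8000).
r_{12} = e_1·a_2 = 2.6000.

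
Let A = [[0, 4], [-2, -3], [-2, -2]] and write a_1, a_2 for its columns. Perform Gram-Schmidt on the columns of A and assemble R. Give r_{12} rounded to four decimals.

a_1 = (0, -2, -2); ‖a_1‖ = 2.8284, so q_1 = (0.0000, -0.7071, -0.7071).
r_{12} = q_1·a_2 = 3.5355.

r_{12} = 3.5355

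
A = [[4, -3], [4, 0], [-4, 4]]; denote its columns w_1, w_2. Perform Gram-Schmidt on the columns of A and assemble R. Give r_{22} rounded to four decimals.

w_1 = (4, 4, -4); ‖w_1‖ = 6.9282, so q_1 = (0.5774, 0.5774, -0.5774).
q_1·w_2 = 0.5774·(-3) + 0.5774·0 + (-0.5774)·4 = -4.0415.
u_2 = w_2 + 4.0415·q_1 = (-0.6667, 2.3333, 1.6667).
r_{22} = ‖u_2‖ = 2.9439.

r_{22} = 2.9439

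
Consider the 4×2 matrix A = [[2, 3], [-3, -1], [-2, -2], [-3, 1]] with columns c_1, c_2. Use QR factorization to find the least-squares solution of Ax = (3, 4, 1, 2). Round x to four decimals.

x = (-0.8966, 0.9310)

q_1 = c_1/‖c_1‖ = (2, -3, -2, -3)/5.0990 = (0.3922, -0.5883, -0.3922, -0.5883).
r_{12} = q_1·c_2 = 1.9612.
u_2 = c_2 − 1.9612·q_1 = (2.2308, 0.1538, -1.2308, 2.1538).
‖u_2‖ = 3.3397, so q_2 = (0.6679, 0.0461, -0.3685, 0.6449).
Qᵀb = (-2.7456, 3.1094).
Back-substitute: x_2 = 3.1094/3.3397 = 0.9310.
x_1 = (-2.7456 − 1.9612·0.9310)/5.0990 = -0.8966.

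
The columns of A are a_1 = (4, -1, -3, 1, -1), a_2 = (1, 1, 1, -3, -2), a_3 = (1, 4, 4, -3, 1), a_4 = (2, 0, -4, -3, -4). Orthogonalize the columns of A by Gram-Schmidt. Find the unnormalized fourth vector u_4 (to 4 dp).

u_4 = (-0.7205, 1.4091, -1.7131, -0.5441, 0.3039)

a_1 = (4, -1, -3, 1, -1); ‖a_1‖ = 5.2915, so q_1 = (0.7559, -0.1890, -0.5669, 0.1890, -0.1890).
q_1·a_2 = 0.7559·1 + (-0.1890)·1 + (-0.5669)·1 + 0.1890·(-3) + (-0.1890)·(-2) = -0.1890.
u_2 = a_2 + 0.1890·q_1 = (1.1429, 0.9643, 0.8929, -2.9643, -2.0357).
‖u_2‖ = 3.9955, so q_2 = (0.2860, 0.2413, 0.2235, -0.7419, -0.5095).
q_1·a_3 = 0.7559·1 + (-0.1890)·4 + (-0.5669)·4 + 0.1890·(-3) + (-0.1890)·1 = -3.0237; q_2·a_3 = 0.2860·1 + 0.2413·4 + 0.2235·4 + (-0.7419)·(-3) + (-0.5095)·1 = 3.8615.
u_3 = a_3 + 3.0237·q_1 − 3.8615·q_2 = (2.1812, 2.4966, 1.4228, 0.4362, 2.3960).
‖u_3‖ = 4.3527, so q_3 = (0.5011, 0.5736, 0.3269, 0.1002, 0.5505).
q_1·a_4 = 0.7559·2 + (-0.1890)·0 + (-0.5669)·(-4) + 0.1890·(-3) + (-0.1890)·(-4) = 3.9686; q_2·a_4 = 0.2860·2 + 0.2413·0 + 0.2235·(-4) + (-0.7419)·(-3) + (-0.5095)·(-4) = 3.9419; q_3·a_4 = 0.5011·2 + 0.5736·0 + 0.3269·(-4) + 0.1002·(-3) + 0.5505·(-4) = -2.8078.
u_4 = a_4 − 3.9686·q_1 − 3.9419·q_2 + 2.8078·q_3 = (-0.7205, 1.4091, -1.7131, -0.5441, 0.3039).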